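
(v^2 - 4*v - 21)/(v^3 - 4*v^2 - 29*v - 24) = (v - 7)/(v^2 - 7*v - 8)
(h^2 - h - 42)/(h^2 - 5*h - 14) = (h + 6)/(h + 2)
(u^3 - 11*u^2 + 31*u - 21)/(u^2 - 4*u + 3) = u - 7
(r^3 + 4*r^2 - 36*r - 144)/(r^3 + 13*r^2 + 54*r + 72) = (r - 6)/(r + 3)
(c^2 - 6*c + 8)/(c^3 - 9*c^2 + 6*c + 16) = (c - 4)/(c^2 - 7*c - 8)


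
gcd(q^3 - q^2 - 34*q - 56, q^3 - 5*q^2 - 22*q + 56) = q^2 - 3*q - 28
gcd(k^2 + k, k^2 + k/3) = k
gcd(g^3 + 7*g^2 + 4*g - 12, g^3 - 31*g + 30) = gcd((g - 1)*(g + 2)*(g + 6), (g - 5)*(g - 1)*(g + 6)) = g^2 + 5*g - 6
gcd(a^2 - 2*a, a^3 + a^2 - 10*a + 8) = a - 2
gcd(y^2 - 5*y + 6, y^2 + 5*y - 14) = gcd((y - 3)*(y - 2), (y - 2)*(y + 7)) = y - 2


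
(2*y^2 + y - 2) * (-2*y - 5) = -4*y^3 - 12*y^2 - y + 10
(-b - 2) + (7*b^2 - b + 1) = 7*b^2 - 2*b - 1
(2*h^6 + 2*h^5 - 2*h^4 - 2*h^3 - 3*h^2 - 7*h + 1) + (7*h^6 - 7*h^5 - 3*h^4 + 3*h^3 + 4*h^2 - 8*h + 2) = 9*h^6 - 5*h^5 - 5*h^4 + h^3 + h^2 - 15*h + 3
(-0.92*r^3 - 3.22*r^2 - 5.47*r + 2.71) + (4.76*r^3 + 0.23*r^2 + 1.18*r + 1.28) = 3.84*r^3 - 2.99*r^2 - 4.29*r + 3.99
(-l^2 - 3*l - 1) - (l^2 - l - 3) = -2*l^2 - 2*l + 2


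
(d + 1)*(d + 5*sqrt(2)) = d^2 + d + 5*sqrt(2)*d + 5*sqrt(2)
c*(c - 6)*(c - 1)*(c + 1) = c^4 - 6*c^3 - c^2 + 6*c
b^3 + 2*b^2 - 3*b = b*(b - 1)*(b + 3)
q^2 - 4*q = q*(q - 4)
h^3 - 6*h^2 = h^2*(h - 6)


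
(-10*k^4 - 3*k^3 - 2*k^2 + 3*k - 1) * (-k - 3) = 10*k^5 + 33*k^4 + 11*k^3 + 3*k^2 - 8*k + 3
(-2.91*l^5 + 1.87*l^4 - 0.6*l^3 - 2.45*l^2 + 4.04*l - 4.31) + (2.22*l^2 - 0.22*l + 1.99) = -2.91*l^5 + 1.87*l^4 - 0.6*l^3 - 0.23*l^2 + 3.82*l - 2.32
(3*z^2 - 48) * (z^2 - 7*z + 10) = 3*z^4 - 21*z^3 - 18*z^2 + 336*z - 480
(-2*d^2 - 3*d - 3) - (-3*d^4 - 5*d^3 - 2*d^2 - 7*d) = 3*d^4 + 5*d^3 + 4*d - 3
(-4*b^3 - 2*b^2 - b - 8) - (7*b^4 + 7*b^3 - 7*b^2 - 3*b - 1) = -7*b^4 - 11*b^3 + 5*b^2 + 2*b - 7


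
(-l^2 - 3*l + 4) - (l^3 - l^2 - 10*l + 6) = -l^3 + 7*l - 2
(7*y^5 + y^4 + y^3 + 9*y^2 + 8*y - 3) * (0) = 0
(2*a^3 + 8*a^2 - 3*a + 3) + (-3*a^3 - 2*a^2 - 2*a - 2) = -a^3 + 6*a^2 - 5*a + 1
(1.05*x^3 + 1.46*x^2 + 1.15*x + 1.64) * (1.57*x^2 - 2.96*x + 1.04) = 1.6485*x^5 - 0.8158*x^4 - 1.4241*x^3 + 0.6892*x^2 - 3.6584*x + 1.7056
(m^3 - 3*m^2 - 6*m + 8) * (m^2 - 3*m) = m^5 - 6*m^4 + 3*m^3 + 26*m^2 - 24*m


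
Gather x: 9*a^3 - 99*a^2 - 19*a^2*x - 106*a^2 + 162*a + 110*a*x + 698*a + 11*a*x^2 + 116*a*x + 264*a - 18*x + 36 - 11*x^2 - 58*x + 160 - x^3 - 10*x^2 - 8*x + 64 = 9*a^3 - 205*a^2 + 1124*a - x^3 + x^2*(11*a - 21) + x*(-19*a^2 + 226*a - 84) + 260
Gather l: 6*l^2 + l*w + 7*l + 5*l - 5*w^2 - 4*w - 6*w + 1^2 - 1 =6*l^2 + l*(w + 12) - 5*w^2 - 10*w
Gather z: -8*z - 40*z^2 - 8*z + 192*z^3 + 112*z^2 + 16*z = 192*z^3 + 72*z^2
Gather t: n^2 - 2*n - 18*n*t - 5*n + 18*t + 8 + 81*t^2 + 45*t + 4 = n^2 - 7*n + 81*t^2 + t*(63 - 18*n) + 12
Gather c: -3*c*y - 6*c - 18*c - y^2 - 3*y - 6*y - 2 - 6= c*(-3*y - 24) - y^2 - 9*y - 8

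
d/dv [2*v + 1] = 2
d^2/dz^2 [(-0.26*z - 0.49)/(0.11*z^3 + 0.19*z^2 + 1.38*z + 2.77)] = (-0.018876*z^5 - 0.103752*z^4 - 0.103692*z^3 + 0.398238*z^2 + 0.945978000000001*z + 0.637214000000001)/(0.001331*z^9 + 0.006897*z^8 + 0.062007*z^7 + 0.280462*z^6 + 1.125264*z^5 + 3.908415*z^4 + 9.517893*z^3 + 20.199117*z^2 + 31.765806*z + 21.253933)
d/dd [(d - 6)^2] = 2*d - 12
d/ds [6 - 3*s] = -3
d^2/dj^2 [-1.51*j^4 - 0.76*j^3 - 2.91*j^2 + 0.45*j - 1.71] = -18.12*j^2 - 4.56*j - 5.82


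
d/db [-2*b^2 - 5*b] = -4*b - 5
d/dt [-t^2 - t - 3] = -2*t - 1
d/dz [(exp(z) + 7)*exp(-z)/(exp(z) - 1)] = (-exp(2*z) - 14*exp(z) + 7)*exp(-z)/(exp(2*z) - 2*exp(z) + 1)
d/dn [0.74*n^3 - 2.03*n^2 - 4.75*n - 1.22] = 2.22*n^2 - 4.06*n - 4.75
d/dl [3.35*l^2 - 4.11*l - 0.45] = 6.7*l - 4.11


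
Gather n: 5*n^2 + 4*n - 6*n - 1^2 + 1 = 5*n^2 - 2*n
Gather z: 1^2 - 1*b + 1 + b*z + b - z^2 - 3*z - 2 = -z^2 + z*(b - 3)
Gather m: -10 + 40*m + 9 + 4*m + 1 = 44*m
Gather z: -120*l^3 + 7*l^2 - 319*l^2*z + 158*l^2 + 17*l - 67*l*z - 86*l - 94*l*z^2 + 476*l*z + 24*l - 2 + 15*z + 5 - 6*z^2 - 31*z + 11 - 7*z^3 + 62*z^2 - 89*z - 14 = -120*l^3 + 165*l^2 - 45*l - 7*z^3 + z^2*(56 - 94*l) + z*(-319*l^2 + 409*l - 105)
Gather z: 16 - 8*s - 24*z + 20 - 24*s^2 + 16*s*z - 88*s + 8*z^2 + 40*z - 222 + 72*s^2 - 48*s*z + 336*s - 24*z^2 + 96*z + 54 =48*s^2 + 240*s - 16*z^2 + z*(112 - 32*s) - 132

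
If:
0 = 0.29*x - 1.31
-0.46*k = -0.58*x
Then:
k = 5.70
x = 4.52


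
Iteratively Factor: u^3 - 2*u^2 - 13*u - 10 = (u + 2)*(u^2 - 4*u - 5) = (u - 5)*(u + 2)*(u + 1)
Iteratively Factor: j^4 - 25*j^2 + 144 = (j + 4)*(j^3 - 4*j^2 - 9*j + 36) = (j - 4)*(j + 4)*(j^2 - 9) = (j - 4)*(j - 3)*(j + 4)*(j + 3)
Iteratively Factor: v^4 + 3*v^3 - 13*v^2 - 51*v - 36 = (v + 1)*(v^3 + 2*v^2 - 15*v - 36) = (v + 1)*(v + 3)*(v^2 - v - 12) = (v - 4)*(v + 1)*(v + 3)*(v + 3)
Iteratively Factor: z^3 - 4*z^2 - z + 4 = (z - 4)*(z^2 - 1) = (z - 4)*(z - 1)*(z + 1)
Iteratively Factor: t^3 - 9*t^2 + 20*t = (t - 4)*(t^2 - 5*t) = t*(t - 4)*(t - 5)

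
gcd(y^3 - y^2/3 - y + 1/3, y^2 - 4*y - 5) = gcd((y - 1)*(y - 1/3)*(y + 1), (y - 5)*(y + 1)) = y + 1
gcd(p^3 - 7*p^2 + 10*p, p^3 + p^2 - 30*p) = p^2 - 5*p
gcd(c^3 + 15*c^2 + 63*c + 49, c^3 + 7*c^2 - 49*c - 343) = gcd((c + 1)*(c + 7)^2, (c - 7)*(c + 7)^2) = c^2 + 14*c + 49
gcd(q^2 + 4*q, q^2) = q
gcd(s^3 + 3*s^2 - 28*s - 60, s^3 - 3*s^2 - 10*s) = s^2 - 3*s - 10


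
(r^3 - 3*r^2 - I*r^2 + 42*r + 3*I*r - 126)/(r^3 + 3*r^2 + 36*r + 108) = (r^2 + r*(-3 - 7*I) + 21*I)/(r^2 + r*(3 - 6*I) - 18*I)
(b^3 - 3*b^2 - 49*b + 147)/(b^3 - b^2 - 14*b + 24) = (b^2 - 49)/(b^2 + 2*b - 8)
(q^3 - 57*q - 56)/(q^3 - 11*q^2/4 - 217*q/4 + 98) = 4*(q + 1)/(4*q - 7)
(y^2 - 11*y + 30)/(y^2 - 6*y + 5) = (y - 6)/(y - 1)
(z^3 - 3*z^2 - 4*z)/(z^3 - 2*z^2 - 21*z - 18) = z*(z - 4)/(z^2 - 3*z - 18)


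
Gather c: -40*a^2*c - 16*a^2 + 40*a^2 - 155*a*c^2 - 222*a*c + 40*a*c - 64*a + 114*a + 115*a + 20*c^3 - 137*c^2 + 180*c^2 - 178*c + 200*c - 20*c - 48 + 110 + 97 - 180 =24*a^2 + 165*a + 20*c^3 + c^2*(43 - 155*a) + c*(-40*a^2 - 182*a + 2) - 21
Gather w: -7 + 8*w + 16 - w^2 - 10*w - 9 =-w^2 - 2*w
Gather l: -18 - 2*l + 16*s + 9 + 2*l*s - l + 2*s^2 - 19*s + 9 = l*(2*s - 3) + 2*s^2 - 3*s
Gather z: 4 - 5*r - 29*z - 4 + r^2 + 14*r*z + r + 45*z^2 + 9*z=r^2 - 4*r + 45*z^2 + z*(14*r - 20)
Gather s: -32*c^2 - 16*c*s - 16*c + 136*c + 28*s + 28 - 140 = -32*c^2 + 120*c + s*(28 - 16*c) - 112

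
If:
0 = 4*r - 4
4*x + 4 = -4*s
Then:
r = 1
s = -x - 1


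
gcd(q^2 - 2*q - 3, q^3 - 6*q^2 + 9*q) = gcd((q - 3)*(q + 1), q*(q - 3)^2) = q - 3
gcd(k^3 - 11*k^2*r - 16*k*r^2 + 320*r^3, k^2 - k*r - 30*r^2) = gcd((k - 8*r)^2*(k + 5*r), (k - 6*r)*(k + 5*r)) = k + 5*r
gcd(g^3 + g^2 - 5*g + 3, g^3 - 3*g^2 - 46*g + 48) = g - 1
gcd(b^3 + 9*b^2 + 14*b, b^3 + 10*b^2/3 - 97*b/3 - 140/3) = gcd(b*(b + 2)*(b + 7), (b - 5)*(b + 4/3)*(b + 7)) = b + 7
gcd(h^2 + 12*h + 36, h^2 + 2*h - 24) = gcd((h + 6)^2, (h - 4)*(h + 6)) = h + 6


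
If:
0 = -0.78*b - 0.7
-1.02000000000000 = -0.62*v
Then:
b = -0.90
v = 1.65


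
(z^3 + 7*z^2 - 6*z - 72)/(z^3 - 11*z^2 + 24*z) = (z^2 + 10*z + 24)/(z*(z - 8))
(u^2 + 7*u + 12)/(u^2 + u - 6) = (u + 4)/(u - 2)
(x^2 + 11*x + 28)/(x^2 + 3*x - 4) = (x + 7)/(x - 1)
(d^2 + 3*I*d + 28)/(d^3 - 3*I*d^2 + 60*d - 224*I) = (d + 7*I)/(d^2 + I*d + 56)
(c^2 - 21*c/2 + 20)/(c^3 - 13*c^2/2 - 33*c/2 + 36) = (2*c - 5)/(2*c^2 + 3*c - 9)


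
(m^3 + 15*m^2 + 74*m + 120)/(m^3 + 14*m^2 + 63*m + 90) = (m + 4)/(m + 3)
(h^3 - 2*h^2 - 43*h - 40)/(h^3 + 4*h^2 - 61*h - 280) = (h + 1)/(h + 7)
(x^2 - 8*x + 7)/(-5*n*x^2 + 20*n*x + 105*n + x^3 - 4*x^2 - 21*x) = (x - 1)/(-5*n*x - 15*n + x^2 + 3*x)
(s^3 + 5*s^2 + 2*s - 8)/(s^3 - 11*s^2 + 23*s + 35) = (s^3 + 5*s^2 + 2*s - 8)/(s^3 - 11*s^2 + 23*s + 35)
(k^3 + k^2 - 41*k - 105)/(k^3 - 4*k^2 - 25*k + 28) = (k^2 + 8*k + 15)/(k^2 + 3*k - 4)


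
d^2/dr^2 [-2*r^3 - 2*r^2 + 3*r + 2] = -12*r - 4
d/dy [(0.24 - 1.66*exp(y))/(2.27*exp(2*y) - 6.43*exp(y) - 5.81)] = (3.7682*exp(2*y) - 1.0896*exp(y) + 11.1878)*exp(y)/(5.1529*exp(4*y) - 29.1922*exp(3*y) + 14.9675*exp(2*y) + 74.7166*exp(y) + 33.7561)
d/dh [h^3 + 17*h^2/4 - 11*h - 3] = 3*h^2 + 17*h/2 - 11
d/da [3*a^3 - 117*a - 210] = 9*a^2 - 117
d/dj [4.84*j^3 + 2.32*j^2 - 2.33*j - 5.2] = 14.52*j^2 + 4.64*j - 2.33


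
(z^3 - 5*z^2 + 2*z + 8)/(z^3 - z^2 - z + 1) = (z^2 - 6*z + 8)/(z^2 - 2*z + 1)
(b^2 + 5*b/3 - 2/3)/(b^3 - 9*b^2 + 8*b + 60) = (b - 1/3)/(b^2 - 11*b + 30)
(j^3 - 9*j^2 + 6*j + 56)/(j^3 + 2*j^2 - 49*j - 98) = (j - 4)/(j + 7)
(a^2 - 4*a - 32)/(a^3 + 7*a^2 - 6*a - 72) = (a - 8)/(a^2 + 3*a - 18)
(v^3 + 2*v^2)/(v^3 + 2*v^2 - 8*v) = v*(v + 2)/(v^2 + 2*v - 8)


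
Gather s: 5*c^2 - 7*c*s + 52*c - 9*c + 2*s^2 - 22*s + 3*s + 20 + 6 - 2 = 5*c^2 + 43*c + 2*s^2 + s*(-7*c - 19) + 24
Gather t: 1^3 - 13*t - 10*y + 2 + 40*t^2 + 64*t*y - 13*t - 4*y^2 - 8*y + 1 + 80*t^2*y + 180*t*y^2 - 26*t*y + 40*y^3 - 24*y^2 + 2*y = t^2*(80*y + 40) + t*(180*y^2 + 38*y - 26) + 40*y^3 - 28*y^2 - 16*y + 4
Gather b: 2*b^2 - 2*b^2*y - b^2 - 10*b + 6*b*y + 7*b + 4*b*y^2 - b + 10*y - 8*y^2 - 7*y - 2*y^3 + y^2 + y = b^2*(1 - 2*y) + b*(4*y^2 + 6*y - 4) - 2*y^3 - 7*y^2 + 4*y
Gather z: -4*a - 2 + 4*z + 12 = -4*a + 4*z + 10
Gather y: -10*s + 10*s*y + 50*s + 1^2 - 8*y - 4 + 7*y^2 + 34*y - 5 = 40*s + 7*y^2 + y*(10*s + 26) - 8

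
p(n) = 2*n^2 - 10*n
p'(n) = 4*n - 10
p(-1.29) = 16.23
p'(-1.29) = -15.16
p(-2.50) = 37.50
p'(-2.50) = -20.00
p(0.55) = -4.90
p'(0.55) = -7.80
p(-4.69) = 90.89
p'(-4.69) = -28.76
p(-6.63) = 154.21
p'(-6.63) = -36.52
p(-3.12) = 50.67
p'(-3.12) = -22.48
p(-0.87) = 10.21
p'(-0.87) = -13.48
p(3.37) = -10.99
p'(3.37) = 3.48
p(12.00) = 168.00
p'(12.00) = 38.00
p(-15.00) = 600.00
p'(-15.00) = -70.00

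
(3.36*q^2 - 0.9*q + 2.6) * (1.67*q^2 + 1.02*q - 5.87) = 5.6112*q^4 + 1.9242*q^3 - 16.2992*q^2 + 7.935*q - 15.262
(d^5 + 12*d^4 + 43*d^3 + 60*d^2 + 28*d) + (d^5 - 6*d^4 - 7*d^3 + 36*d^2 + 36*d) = 2*d^5 + 6*d^4 + 36*d^3 + 96*d^2 + 64*d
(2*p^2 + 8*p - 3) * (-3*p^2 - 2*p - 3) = -6*p^4 - 28*p^3 - 13*p^2 - 18*p + 9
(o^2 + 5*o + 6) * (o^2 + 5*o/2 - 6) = o^4 + 15*o^3/2 + 25*o^2/2 - 15*o - 36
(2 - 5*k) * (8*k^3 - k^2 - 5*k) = -40*k^4 + 21*k^3 + 23*k^2 - 10*k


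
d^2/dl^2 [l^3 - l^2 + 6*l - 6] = 6*l - 2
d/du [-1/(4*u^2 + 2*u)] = (4*u + 1)/(2*u^2*(2*u + 1)^2)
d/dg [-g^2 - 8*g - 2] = -2*g - 8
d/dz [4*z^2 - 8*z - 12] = 8*z - 8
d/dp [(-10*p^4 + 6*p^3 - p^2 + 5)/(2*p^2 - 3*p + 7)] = (-40*p^5 + 102*p^4 - 316*p^3 + 129*p^2 - 34*p + 15)/(4*p^4 - 12*p^3 + 37*p^2 - 42*p + 49)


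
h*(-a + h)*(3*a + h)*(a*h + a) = -3*a^3*h^2 - 3*a^3*h + 2*a^2*h^3 + 2*a^2*h^2 + a*h^4 + a*h^3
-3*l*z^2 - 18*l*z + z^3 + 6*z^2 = z*(-3*l + z)*(z + 6)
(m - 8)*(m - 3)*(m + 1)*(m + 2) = m^4 - 8*m^3 - 7*m^2 + 50*m + 48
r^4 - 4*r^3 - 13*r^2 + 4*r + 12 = (r - 6)*(r - 1)*(r + 1)*(r + 2)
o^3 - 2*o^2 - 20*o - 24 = (o - 6)*(o + 2)^2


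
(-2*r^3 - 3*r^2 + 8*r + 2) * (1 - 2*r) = 4*r^4 + 4*r^3 - 19*r^2 + 4*r + 2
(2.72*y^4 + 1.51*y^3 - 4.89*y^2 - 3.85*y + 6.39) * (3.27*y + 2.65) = 8.8944*y^5 + 12.1457*y^4 - 11.9888*y^3 - 25.548*y^2 + 10.6928*y + 16.9335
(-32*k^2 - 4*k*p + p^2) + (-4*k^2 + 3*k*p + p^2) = -36*k^2 - k*p + 2*p^2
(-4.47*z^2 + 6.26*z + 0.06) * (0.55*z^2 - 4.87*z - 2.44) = -2.4585*z^4 + 25.2119*z^3 - 19.5464*z^2 - 15.5666*z - 0.1464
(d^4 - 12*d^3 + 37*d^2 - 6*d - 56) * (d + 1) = d^5 - 11*d^4 + 25*d^3 + 31*d^2 - 62*d - 56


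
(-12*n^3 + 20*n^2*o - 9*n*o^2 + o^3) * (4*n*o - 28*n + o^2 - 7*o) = -48*n^4*o + 336*n^4 + 68*n^3*o^2 - 476*n^3*o - 16*n^2*o^3 + 112*n^2*o^2 - 5*n*o^4 + 35*n*o^3 + o^5 - 7*o^4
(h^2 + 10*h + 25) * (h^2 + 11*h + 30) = h^4 + 21*h^3 + 165*h^2 + 575*h + 750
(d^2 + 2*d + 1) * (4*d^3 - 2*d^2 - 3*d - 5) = 4*d^5 + 6*d^4 - 3*d^3 - 13*d^2 - 13*d - 5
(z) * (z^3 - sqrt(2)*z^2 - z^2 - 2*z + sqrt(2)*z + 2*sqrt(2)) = z^4 - sqrt(2)*z^3 - z^3 - 2*z^2 + sqrt(2)*z^2 + 2*sqrt(2)*z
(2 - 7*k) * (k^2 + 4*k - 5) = -7*k^3 - 26*k^2 + 43*k - 10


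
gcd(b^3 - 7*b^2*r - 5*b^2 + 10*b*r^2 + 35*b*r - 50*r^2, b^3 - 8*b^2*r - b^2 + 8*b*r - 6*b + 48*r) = 1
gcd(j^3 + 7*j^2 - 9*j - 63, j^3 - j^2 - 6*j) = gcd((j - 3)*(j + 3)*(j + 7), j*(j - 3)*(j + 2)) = j - 3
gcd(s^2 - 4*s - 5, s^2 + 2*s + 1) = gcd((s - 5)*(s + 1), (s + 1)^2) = s + 1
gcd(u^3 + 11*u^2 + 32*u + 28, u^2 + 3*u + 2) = u + 2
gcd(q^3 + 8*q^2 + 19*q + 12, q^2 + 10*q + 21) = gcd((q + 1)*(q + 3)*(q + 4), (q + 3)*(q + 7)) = q + 3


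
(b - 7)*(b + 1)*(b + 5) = b^3 - b^2 - 37*b - 35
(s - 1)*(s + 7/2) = s^2 + 5*s/2 - 7/2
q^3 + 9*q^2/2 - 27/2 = (q - 3/2)*(q + 3)^2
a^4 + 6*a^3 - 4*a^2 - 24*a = a*(a - 2)*(a + 2)*(a + 6)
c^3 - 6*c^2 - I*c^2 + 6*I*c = c*(c - 6)*(c - I)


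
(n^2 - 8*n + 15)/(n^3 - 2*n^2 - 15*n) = (n - 3)/(n*(n + 3))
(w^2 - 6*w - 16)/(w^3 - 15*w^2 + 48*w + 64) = (w + 2)/(w^2 - 7*w - 8)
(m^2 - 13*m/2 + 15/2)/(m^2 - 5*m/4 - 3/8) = 4*(m - 5)/(4*m + 1)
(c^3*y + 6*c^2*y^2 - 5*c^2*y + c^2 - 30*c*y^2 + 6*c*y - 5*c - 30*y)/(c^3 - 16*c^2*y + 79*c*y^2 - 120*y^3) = (c^3*y + 6*c^2*y^2 - 5*c^2*y + c^2 - 30*c*y^2 + 6*c*y - 5*c - 30*y)/(c^3 - 16*c^2*y + 79*c*y^2 - 120*y^3)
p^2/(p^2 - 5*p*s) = p/(p - 5*s)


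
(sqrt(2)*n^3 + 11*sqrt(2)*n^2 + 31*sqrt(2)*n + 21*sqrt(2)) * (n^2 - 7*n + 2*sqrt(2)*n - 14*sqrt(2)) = sqrt(2)*n^5 + 4*n^4 + 4*sqrt(2)*n^4 - 46*sqrt(2)*n^3 + 16*n^3 - 196*sqrt(2)*n^2 - 184*n^2 - 784*n - 147*sqrt(2)*n - 588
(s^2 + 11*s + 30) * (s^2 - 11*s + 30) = s^4 - 61*s^2 + 900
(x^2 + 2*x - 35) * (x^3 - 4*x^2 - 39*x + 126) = x^5 - 2*x^4 - 82*x^3 + 188*x^2 + 1617*x - 4410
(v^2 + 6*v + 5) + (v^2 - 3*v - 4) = 2*v^2 + 3*v + 1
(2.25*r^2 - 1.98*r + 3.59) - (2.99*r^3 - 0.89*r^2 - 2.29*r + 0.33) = -2.99*r^3 + 3.14*r^2 + 0.31*r + 3.26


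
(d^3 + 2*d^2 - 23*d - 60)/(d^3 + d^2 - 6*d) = (d^2 - d - 20)/(d*(d - 2))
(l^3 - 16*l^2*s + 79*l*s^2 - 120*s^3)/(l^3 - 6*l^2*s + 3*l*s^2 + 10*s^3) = (-l^2 + 11*l*s - 24*s^2)/(-l^2 + l*s + 2*s^2)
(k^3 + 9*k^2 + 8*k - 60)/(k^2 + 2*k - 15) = (k^2 + 4*k - 12)/(k - 3)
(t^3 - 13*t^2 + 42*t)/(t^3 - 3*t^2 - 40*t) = (-t^2 + 13*t - 42)/(-t^2 + 3*t + 40)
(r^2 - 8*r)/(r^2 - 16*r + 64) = r/(r - 8)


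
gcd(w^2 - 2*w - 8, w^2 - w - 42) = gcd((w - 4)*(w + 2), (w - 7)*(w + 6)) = 1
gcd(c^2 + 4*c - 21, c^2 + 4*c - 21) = c^2 + 4*c - 21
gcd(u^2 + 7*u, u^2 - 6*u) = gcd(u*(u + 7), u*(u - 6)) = u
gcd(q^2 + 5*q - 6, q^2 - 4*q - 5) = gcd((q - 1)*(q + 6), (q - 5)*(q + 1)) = 1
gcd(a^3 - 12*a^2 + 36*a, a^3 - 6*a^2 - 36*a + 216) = a^2 - 12*a + 36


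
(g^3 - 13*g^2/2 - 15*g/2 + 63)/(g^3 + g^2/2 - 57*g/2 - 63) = (2*g - 7)/(2*g + 7)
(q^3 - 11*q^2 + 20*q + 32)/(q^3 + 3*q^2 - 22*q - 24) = (q - 8)/(q + 6)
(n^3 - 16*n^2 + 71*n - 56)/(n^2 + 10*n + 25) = (n^3 - 16*n^2 + 71*n - 56)/(n^2 + 10*n + 25)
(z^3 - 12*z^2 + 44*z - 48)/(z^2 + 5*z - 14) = (z^2 - 10*z + 24)/(z + 7)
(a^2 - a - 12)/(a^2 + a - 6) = (a - 4)/(a - 2)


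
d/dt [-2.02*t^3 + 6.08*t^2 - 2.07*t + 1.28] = -6.06*t^2 + 12.16*t - 2.07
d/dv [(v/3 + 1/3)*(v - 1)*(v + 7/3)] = v^2 + 14*v/9 - 1/3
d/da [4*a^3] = 12*a^2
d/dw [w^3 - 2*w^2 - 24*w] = 3*w^2 - 4*w - 24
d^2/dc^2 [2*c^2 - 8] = 4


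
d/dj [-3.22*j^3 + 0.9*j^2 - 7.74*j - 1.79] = -9.66*j^2 + 1.8*j - 7.74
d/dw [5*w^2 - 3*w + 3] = 10*w - 3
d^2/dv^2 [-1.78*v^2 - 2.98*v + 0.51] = -3.56000000000000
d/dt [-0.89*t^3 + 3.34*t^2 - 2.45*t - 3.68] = -2.67*t^2 + 6.68*t - 2.45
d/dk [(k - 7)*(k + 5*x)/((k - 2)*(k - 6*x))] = (-(k - 7)*(k - 2)*(k + 5*x) - (k - 7)*(k - 6*x)*(k + 5*x) + (k - 2)*(k - 6*x)*(2*k + 5*x - 7))/((k - 2)^2*(k - 6*x)^2)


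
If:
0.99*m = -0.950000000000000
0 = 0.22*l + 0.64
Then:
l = -2.91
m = -0.96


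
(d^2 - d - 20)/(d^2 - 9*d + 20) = (d + 4)/(d - 4)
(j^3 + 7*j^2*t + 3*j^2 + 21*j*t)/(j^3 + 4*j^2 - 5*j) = (j^2 + 7*j*t + 3*j + 21*t)/(j^2 + 4*j - 5)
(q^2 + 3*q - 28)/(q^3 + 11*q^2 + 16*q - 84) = (q - 4)/(q^2 + 4*q - 12)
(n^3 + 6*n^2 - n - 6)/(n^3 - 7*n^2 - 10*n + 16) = (n^2 + 7*n + 6)/(n^2 - 6*n - 16)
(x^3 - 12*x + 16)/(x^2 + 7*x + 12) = (x^2 - 4*x + 4)/(x + 3)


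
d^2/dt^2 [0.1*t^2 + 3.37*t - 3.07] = 0.200000000000000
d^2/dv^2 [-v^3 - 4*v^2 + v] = -6*v - 8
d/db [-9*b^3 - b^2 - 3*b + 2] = -27*b^2 - 2*b - 3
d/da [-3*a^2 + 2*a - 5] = 2 - 6*a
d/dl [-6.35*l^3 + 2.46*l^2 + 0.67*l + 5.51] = -19.05*l^2 + 4.92*l + 0.67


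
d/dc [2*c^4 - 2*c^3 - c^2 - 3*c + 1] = 8*c^3 - 6*c^2 - 2*c - 3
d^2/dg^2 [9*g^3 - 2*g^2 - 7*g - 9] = 54*g - 4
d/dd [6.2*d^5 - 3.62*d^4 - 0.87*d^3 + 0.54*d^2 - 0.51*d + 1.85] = 31.0*d^4 - 14.48*d^3 - 2.61*d^2 + 1.08*d - 0.51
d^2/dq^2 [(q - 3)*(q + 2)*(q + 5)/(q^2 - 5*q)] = 4*(17*q^3 - 45*q^2 + 225*q - 375)/(q^3*(q^3 - 15*q^2 + 75*q - 125))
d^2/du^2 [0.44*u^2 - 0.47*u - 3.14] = 0.880000000000000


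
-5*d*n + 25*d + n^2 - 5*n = (-5*d + n)*(n - 5)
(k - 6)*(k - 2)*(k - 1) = k^3 - 9*k^2 + 20*k - 12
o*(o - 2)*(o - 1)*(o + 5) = o^4 + 2*o^3 - 13*o^2 + 10*o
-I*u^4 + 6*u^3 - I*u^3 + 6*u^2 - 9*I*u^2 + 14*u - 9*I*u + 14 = (u - 2*I)*(u + I)*(u + 7*I)*(-I*u - I)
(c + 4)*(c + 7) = c^2 + 11*c + 28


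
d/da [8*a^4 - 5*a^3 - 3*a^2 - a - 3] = 32*a^3 - 15*a^2 - 6*a - 1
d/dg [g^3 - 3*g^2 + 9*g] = 3*g^2 - 6*g + 9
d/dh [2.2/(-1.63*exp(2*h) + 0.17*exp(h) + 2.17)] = (7.172*exp(h) - 0.374)*exp(h)/(-1.63*exp(2*h) + 0.17*exp(h) + 2.17)^2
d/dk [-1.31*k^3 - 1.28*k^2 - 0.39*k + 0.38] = -3.93*k^2 - 2.56*k - 0.39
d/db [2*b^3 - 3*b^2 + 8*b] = 6*b^2 - 6*b + 8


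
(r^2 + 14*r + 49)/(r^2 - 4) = (r^2 + 14*r + 49)/(r^2 - 4)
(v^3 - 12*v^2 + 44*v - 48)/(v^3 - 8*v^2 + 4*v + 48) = (v - 2)/(v + 2)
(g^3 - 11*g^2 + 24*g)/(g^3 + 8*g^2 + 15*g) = (g^2 - 11*g + 24)/(g^2 + 8*g + 15)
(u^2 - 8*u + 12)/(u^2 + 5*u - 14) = (u - 6)/(u + 7)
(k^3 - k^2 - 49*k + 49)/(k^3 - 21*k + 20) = (k^2 - 49)/(k^2 + k - 20)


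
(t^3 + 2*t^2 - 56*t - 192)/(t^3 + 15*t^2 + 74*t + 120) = (t - 8)/(t + 5)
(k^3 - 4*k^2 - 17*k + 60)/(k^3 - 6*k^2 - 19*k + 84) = (k - 5)/(k - 7)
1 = 1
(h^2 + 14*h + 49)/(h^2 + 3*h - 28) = (h + 7)/(h - 4)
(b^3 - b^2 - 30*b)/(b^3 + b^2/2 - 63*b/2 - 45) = 2*b/(2*b + 3)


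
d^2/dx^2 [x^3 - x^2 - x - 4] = 6*x - 2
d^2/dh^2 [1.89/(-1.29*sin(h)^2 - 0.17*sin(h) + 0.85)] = (12.580596*sin(h)^4 + 1.243431*sin(h)^3 - 10.526733*sin(h)^2 - 2.213757*sin(h) - 4.254012)/(1.29*sin(h)^2 + 0.17*sin(h) - 0.85)^3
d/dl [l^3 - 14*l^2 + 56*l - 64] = 3*l^2 - 28*l + 56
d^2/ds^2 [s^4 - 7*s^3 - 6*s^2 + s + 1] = 12*s^2 - 42*s - 12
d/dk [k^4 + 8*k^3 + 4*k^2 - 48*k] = 4*k^3 + 24*k^2 + 8*k - 48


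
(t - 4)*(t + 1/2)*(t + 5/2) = t^3 - t^2 - 43*t/4 - 5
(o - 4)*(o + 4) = o^2 - 16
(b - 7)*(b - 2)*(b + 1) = b^3 - 8*b^2 + 5*b + 14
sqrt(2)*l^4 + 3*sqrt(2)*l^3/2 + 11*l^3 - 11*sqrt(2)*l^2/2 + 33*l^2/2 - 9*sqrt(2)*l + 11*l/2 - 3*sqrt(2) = (l + 1)*(l - sqrt(2)/2)*(l + 6*sqrt(2))*(sqrt(2)*l + sqrt(2)/2)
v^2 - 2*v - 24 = (v - 6)*(v + 4)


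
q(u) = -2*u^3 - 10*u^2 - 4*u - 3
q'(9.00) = -670.00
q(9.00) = -2307.00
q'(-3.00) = 2.00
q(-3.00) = -27.00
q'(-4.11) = -23.15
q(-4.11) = -16.63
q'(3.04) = -120.25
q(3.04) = -163.76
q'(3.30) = -135.34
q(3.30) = -196.97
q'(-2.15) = 11.26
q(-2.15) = -20.75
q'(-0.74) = 7.51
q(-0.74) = -4.71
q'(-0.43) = 3.49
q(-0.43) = -2.97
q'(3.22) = -130.61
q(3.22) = -186.34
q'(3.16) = -127.11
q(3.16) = -178.60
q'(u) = -6*u^2 - 20*u - 4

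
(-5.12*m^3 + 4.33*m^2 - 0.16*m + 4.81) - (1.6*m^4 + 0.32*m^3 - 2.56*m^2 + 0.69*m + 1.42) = -1.6*m^4 - 5.44*m^3 + 6.89*m^2 - 0.85*m + 3.39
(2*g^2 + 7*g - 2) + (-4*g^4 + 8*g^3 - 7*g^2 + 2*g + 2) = -4*g^4 + 8*g^3 - 5*g^2 + 9*g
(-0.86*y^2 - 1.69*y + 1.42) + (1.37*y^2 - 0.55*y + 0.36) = 0.51*y^2 - 2.24*y + 1.78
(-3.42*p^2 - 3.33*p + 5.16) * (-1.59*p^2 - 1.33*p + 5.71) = 5.4378*p^4 + 9.8433*p^3 - 23.3037*p^2 - 25.8771*p + 29.4636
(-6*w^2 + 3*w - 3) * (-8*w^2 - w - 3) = 48*w^4 - 18*w^3 + 39*w^2 - 6*w + 9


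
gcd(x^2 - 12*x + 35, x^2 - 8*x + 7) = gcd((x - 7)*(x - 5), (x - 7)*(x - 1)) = x - 7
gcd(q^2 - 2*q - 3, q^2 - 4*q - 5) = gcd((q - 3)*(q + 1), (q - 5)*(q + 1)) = q + 1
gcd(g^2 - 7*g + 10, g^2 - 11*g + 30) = g - 5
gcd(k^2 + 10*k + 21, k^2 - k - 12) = k + 3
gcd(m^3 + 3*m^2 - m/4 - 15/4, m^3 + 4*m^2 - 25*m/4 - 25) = m + 5/2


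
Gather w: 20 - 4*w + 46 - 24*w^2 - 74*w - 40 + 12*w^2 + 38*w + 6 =-12*w^2 - 40*w + 32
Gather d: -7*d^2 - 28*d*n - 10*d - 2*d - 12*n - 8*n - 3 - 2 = -7*d^2 + d*(-28*n - 12) - 20*n - 5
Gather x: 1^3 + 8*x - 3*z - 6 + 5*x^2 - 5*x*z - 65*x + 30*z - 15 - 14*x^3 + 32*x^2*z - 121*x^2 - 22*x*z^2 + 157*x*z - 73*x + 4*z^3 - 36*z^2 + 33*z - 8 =-14*x^3 + x^2*(32*z - 116) + x*(-22*z^2 + 152*z - 130) + 4*z^3 - 36*z^2 + 60*z - 28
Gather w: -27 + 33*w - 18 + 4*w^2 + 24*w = 4*w^2 + 57*w - 45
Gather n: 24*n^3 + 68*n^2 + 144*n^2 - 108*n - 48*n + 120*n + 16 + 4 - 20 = 24*n^3 + 212*n^2 - 36*n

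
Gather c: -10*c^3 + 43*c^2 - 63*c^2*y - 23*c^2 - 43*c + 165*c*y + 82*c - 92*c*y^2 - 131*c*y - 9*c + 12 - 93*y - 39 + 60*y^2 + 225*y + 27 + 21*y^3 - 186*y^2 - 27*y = -10*c^3 + c^2*(20 - 63*y) + c*(-92*y^2 + 34*y + 30) + 21*y^3 - 126*y^2 + 105*y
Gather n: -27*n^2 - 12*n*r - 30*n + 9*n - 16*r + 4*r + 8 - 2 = -27*n^2 + n*(-12*r - 21) - 12*r + 6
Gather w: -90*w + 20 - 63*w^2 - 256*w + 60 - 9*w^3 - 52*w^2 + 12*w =-9*w^3 - 115*w^2 - 334*w + 80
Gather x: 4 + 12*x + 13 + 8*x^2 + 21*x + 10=8*x^2 + 33*x + 27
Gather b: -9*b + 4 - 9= -9*b - 5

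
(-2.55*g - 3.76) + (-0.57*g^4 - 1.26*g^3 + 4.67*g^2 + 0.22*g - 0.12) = -0.57*g^4 - 1.26*g^3 + 4.67*g^2 - 2.33*g - 3.88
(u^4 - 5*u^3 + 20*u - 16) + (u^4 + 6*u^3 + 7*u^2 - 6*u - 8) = 2*u^4 + u^3 + 7*u^2 + 14*u - 24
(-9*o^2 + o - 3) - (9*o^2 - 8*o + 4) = -18*o^2 + 9*o - 7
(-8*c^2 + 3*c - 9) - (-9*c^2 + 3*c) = c^2 - 9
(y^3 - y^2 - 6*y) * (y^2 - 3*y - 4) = y^5 - 4*y^4 - 7*y^3 + 22*y^2 + 24*y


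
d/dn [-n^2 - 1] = -2*n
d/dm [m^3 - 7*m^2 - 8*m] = 3*m^2 - 14*m - 8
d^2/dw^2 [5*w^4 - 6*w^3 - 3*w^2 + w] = 60*w^2 - 36*w - 6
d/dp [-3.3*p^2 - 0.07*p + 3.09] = -6.6*p - 0.07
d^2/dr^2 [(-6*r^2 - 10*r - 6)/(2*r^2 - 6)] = 2*(-5*r^3 - 36*r^2 - 45*r - 36)/(r^6 - 9*r^4 + 27*r^2 - 27)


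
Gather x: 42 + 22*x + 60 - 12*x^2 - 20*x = -12*x^2 + 2*x + 102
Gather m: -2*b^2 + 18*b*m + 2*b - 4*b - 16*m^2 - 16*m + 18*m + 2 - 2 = -2*b^2 - 2*b - 16*m^2 + m*(18*b + 2)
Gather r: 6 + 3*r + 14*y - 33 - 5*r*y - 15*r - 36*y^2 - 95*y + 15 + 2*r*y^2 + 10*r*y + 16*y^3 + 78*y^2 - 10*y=r*(2*y^2 + 5*y - 12) + 16*y^3 + 42*y^2 - 91*y - 12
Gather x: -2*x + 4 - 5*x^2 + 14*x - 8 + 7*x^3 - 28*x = 7*x^3 - 5*x^2 - 16*x - 4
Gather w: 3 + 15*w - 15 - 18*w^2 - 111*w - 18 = -18*w^2 - 96*w - 30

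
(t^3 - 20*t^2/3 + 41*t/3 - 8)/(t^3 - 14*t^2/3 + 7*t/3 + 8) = (t - 1)/(t + 1)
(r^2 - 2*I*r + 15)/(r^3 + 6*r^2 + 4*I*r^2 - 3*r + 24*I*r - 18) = (r - 5*I)/(r^2 + r*(6 + I) + 6*I)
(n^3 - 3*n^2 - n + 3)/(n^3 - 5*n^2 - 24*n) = (-n^3 + 3*n^2 + n - 3)/(n*(-n^2 + 5*n + 24))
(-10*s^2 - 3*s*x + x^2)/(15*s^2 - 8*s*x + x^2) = (2*s + x)/(-3*s + x)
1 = 1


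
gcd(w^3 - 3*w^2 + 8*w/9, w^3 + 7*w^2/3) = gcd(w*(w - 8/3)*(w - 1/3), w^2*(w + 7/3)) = w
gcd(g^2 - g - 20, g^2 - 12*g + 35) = g - 5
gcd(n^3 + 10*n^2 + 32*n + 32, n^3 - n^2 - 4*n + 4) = n + 2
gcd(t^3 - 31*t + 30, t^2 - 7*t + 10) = t - 5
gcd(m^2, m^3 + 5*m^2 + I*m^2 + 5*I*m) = m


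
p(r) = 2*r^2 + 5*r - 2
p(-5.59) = 32.55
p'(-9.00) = -31.00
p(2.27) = 19.66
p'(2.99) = 16.96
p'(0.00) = 5.00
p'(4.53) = 23.12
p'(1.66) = 11.64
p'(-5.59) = -17.36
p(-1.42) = -5.07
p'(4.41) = 22.64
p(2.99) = 30.83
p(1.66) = 11.81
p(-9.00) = 115.00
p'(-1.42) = -0.68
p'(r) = 4*r + 5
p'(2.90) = 16.60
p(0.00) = -2.00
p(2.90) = 29.32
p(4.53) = 61.69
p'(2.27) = 14.08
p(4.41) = 58.95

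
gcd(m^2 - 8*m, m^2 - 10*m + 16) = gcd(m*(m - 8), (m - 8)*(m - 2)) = m - 8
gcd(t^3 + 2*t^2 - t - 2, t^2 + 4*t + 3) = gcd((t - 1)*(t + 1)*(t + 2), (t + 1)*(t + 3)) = t + 1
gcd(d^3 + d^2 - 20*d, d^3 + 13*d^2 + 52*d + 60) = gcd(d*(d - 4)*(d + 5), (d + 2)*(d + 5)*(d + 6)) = d + 5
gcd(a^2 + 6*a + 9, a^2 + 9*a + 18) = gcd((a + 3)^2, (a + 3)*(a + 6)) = a + 3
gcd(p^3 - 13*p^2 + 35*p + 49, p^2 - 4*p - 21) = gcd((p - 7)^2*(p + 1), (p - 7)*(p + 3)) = p - 7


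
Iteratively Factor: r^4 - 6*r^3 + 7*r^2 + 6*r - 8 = (r - 2)*(r^3 - 4*r^2 - r + 4) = (r - 2)*(r - 1)*(r^2 - 3*r - 4) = (r - 2)*(r - 1)*(r + 1)*(r - 4)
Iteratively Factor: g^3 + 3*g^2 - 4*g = (g - 1)*(g^2 + 4*g) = (g - 1)*(g + 4)*(g)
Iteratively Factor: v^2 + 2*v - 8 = (v - 2)*(v + 4)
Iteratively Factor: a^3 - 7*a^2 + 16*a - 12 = (a - 2)*(a^2 - 5*a + 6) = (a - 3)*(a - 2)*(a - 2)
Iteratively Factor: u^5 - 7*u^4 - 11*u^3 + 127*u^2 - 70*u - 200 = (u - 5)*(u^4 - 2*u^3 - 21*u^2 + 22*u + 40) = (u - 5)*(u + 1)*(u^3 - 3*u^2 - 18*u + 40) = (u - 5)^2*(u + 1)*(u^2 + 2*u - 8) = (u - 5)^2*(u - 2)*(u + 1)*(u + 4)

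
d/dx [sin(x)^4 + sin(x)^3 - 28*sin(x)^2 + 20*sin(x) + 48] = (4*sin(x)^3 + 3*sin(x)^2 - 56*sin(x) + 20)*cos(x)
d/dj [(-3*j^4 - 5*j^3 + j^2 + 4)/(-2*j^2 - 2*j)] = (6*j^5 + 14*j^4 + 10*j^3 - j^2 + 8*j + 4)/(2*j^2*(j^2 + 2*j + 1))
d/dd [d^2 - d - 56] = 2*d - 1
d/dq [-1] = 0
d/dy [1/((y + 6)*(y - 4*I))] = ((-y + 4*I)*(y + 6) - (y - 4*I)^2)/((y + 6)^2*(y - 4*I)^3)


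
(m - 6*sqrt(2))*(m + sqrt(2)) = m^2 - 5*sqrt(2)*m - 12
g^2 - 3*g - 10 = (g - 5)*(g + 2)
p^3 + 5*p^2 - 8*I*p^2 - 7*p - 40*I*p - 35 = (p + 5)*(p - 7*I)*(p - I)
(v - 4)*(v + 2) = v^2 - 2*v - 8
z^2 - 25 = (z - 5)*(z + 5)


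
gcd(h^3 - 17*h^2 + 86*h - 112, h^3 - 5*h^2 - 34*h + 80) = h^2 - 10*h + 16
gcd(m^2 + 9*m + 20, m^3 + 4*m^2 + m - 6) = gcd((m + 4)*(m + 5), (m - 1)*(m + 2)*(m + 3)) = 1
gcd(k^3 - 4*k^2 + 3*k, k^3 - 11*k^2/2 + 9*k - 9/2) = k^2 - 4*k + 3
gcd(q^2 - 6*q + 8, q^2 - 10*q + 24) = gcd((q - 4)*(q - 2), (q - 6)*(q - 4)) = q - 4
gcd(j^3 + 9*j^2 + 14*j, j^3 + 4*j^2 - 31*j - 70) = j^2 + 9*j + 14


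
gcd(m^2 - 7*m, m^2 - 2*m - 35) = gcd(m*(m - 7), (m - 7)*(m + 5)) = m - 7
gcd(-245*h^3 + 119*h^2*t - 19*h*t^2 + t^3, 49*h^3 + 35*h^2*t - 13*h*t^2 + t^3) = 49*h^2 - 14*h*t + t^2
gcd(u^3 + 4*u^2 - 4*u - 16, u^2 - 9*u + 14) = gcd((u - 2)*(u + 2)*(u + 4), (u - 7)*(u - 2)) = u - 2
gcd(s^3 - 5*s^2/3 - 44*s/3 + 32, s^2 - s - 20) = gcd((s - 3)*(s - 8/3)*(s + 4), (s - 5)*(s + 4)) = s + 4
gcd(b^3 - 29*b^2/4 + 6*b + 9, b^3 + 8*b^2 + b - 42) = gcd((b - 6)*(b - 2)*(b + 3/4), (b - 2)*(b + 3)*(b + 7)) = b - 2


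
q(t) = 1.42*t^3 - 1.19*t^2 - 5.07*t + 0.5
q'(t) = 4.26*t^2 - 2.38*t - 5.07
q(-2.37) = -13.07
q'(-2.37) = 24.50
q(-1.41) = 1.30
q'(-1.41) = 6.76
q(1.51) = -4.98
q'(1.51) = 1.05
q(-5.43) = -234.40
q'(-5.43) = 133.46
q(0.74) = -3.33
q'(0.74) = -4.50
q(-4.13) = -98.89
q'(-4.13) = 77.42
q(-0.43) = 2.35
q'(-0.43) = -3.26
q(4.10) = 57.58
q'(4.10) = 56.78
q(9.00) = 893.66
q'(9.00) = 318.57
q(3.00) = 12.92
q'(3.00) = 26.13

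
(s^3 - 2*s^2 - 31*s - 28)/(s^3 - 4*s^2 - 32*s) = (s^2 - 6*s - 7)/(s*(s - 8))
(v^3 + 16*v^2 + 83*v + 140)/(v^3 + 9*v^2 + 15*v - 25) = (v^2 + 11*v + 28)/(v^2 + 4*v - 5)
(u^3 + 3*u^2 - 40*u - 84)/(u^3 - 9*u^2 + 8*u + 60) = (u + 7)/(u - 5)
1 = 1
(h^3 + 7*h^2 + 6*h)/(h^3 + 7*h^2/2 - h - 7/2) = 2*h*(h + 6)/(2*h^2 + 5*h - 7)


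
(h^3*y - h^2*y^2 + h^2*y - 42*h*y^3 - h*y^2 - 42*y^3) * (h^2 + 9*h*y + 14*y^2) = h^5*y + 8*h^4*y^2 + h^4*y - 37*h^3*y^3 + 8*h^3*y^2 - 392*h^2*y^4 - 37*h^2*y^3 - 588*h*y^5 - 392*h*y^4 - 588*y^5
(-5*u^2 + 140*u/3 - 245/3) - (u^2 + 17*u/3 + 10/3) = -6*u^2 + 41*u - 85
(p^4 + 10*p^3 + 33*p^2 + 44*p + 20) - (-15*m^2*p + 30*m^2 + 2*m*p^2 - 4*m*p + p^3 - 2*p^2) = 15*m^2*p - 30*m^2 - 2*m*p^2 + 4*m*p + p^4 + 9*p^3 + 35*p^2 + 44*p + 20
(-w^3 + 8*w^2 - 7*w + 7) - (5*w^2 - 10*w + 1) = -w^3 + 3*w^2 + 3*w + 6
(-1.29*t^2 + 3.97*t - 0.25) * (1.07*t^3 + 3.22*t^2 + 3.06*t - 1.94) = -1.3803*t^5 + 0.0941000000000001*t^4 + 8.5685*t^3 + 13.8458*t^2 - 8.4668*t + 0.485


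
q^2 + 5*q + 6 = (q + 2)*(q + 3)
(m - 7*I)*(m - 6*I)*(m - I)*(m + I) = m^4 - 13*I*m^3 - 41*m^2 - 13*I*m - 42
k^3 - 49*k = k*(k - 7)*(k + 7)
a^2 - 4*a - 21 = (a - 7)*(a + 3)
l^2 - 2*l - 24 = (l - 6)*(l + 4)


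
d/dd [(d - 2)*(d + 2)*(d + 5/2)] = 3*d^2 + 5*d - 4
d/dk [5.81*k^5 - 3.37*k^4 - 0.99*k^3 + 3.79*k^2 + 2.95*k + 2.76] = 29.05*k^4 - 13.48*k^3 - 2.97*k^2 + 7.58*k + 2.95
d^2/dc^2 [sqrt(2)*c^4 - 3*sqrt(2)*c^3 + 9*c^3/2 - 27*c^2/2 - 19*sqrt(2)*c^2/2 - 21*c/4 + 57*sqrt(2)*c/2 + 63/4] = 12*sqrt(2)*c^2 - 18*sqrt(2)*c + 27*c - 27 - 19*sqrt(2)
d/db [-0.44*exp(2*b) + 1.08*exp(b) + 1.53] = (1.08 - 0.88*exp(b))*exp(b)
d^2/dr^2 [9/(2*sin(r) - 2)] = -(9*sin(r) + 18)/(2*(sin(r) - 1)^2)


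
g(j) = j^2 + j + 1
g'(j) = 2*j + 1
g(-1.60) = 1.96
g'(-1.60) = -2.20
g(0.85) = 2.57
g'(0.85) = 2.70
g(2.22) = 8.15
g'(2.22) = 5.44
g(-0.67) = 0.78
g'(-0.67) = -0.34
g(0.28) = 1.36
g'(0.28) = 1.56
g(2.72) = 11.12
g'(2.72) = 6.44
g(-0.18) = 0.85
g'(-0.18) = 0.64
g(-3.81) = 11.71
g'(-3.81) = -6.62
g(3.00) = 13.00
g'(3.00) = 7.00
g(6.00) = 43.00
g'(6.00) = 13.00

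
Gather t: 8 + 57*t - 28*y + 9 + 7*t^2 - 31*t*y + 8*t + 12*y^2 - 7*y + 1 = 7*t^2 + t*(65 - 31*y) + 12*y^2 - 35*y + 18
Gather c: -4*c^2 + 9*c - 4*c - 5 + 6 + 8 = -4*c^2 + 5*c + 9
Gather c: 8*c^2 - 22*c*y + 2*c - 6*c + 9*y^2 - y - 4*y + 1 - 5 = 8*c^2 + c*(-22*y - 4) + 9*y^2 - 5*y - 4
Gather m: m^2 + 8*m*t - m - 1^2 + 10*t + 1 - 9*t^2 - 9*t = m^2 + m*(8*t - 1) - 9*t^2 + t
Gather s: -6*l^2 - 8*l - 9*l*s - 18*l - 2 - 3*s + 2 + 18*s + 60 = -6*l^2 - 26*l + s*(15 - 9*l) + 60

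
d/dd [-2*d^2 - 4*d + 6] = -4*d - 4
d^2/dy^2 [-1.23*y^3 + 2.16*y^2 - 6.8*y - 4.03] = 4.32 - 7.38*y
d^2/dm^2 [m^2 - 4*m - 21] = 2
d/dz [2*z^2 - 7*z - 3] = 4*z - 7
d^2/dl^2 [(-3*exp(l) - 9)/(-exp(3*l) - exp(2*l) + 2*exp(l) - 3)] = (12*exp(6*l) + 90*exp(5*l) + 126*exp(4*l) - 111*exp(3*l) - 351*exp(2*l) - 54*exp(l) + 81)*exp(l)/(exp(9*l) + 3*exp(8*l) - 3*exp(7*l) - 2*exp(6*l) + 24*exp(5*l) - 15*exp(4*l) - 17*exp(3*l) + 63*exp(2*l) - 54*exp(l) + 27)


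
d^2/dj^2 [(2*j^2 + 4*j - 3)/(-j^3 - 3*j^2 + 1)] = 2*(-2*j^6 - 12*j^5 - 18*j^4 + 22*j^3 + 39*j^2 - 27*j + 7)/(j^9 + 9*j^8 + 27*j^7 + 24*j^6 - 18*j^5 - 27*j^4 + 3*j^3 + 9*j^2 - 1)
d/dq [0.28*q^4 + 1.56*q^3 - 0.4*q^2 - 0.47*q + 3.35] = 1.12*q^3 + 4.68*q^2 - 0.8*q - 0.47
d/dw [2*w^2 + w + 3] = 4*w + 1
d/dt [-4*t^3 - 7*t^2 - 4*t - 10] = -12*t^2 - 14*t - 4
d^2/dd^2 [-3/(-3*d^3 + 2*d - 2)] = 6*(-9*d*(3*d^3 - 2*d + 2) + (9*d^2 - 2)^2)/(3*d^3 - 2*d + 2)^3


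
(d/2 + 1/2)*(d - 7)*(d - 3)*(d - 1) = d^4/2 - 5*d^3 + 10*d^2 + 5*d - 21/2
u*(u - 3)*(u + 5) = u^3 + 2*u^2 - 15*u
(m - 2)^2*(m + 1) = m^3 - 3*m^2 + 4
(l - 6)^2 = l^2 - 12*l + 36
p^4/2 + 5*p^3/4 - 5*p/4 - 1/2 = (p/2 + 1/2)*(p - 1)*(p + 1/2)*(p + 2)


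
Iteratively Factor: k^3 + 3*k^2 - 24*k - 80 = (k + 4)*(k^2 - k - 20) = (k + 4)^2*(k - 5)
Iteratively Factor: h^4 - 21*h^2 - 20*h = (h - 5)*(h^3 + 5*h^2 + 4*h) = (h - 5)*(h + 1)*(h^2 + 4*h) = h*(h - 5)*(h + 1)*(h + 4)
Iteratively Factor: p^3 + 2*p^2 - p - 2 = (p + 2)*(p^2 - 1) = (p - 1)*(p + 2)*(p + 1)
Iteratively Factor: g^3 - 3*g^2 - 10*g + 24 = (g + 3)*(g^2 - 6*g + 8) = (g - 4)*(g + 3)*(g - 2)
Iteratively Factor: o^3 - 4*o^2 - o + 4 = (o - 1)*(o^2 - 3*o - 4) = (o - 1)*(o + 1)*(o - 4)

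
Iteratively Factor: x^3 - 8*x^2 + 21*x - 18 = (x - 3)*(x^2 - 5*x + 6) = (x - 3)*(x - 2)*(x - 3)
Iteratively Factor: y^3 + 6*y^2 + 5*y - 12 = (y - 1)*(y^2 + 7*y + 12) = (y - 1)*(y + 3)*(y + 4)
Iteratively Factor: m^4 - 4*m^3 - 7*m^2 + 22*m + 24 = (m + 2)*(m^3 - 6*m^2 + 5*m + 12) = (m - 3)*(m + 2)*(m^2 - 3*m - 4) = (m - 4)*(m - 3)*(m + 2)*(m + 1)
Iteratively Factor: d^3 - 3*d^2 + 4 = (d - 2)*(d^2 - d - 2) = (d - 2)*(d + 1)*(d - 2)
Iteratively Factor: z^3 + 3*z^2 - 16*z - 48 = (z - 4)*(z^2 + 7*z + 12) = (z - 4)*(z + 3)*(z + 4)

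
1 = 1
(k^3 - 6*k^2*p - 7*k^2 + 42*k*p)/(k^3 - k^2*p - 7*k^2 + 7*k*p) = (-k + 6*p)/(-k + p)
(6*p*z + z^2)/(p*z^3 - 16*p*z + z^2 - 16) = z*(6*p + z)/(p*z^3 - 16*p*z + z^2 - 16)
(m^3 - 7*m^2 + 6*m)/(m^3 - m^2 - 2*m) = (-m^2 + 7*m - 6)/(-m^2 + m + 2)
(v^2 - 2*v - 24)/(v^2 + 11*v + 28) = (v - 6)/(v + 7)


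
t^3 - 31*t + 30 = (t - 5)*(t - 1)*(t + 6)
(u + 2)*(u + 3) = u^2 + 5*u + 6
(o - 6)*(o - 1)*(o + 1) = o^3 - 6*o^2 - o + 6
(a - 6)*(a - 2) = a^2 - 8*a + 12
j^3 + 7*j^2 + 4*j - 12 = (j - 1)*(j + 2)*(j + 6)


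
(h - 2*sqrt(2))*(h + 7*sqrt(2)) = h^2 + 5*sqrt(2)*h - 28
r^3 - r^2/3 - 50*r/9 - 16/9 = (r - 8/3)*(r + 1/3)*(r + 2)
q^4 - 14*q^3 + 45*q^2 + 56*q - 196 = (q - 7)^2*(q - 2)*(q + 2)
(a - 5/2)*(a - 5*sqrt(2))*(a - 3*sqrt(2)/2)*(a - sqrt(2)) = a^4 - 15*sqrt(2)*a^3/2 - 5*a^3/2 + 75*sqrt(2)*a^2/4 + 28*a^2 - 70*a - 15*sqrt(2)*a + 75*sqrt(2)/2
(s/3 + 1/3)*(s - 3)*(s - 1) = s^3/3 - s^2 - s/3 + 1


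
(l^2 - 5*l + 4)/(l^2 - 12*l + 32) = (l - 1)/(l - 8)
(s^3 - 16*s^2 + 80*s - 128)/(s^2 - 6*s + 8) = (s^2 - 12*s + 32)/(s - 2)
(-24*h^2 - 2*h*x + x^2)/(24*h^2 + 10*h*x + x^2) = (-6*h + x)/(6*h + x)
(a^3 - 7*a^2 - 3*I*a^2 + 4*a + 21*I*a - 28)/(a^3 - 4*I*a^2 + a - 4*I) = (a - 7)/(a - I)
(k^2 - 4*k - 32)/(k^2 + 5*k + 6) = (k^2 - 4*k - 32)/(k^2 + 5*k + 6)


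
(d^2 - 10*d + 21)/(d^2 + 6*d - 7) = (d^2 - 10*d + 21)/(d^2 + 6*d - 7)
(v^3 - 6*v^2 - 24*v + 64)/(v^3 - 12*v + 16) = (v - 8)/(v - 2)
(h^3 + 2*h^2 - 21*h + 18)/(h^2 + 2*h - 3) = (h^2 + 3*h - 18)/(h + 3)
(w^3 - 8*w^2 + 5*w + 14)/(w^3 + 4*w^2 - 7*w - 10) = (w - 7)/(w + 5)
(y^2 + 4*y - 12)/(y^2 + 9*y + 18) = (y - 2)/(y + 3)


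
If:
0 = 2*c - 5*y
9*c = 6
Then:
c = 2/3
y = 4/15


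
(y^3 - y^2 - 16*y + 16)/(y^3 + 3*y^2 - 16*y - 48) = (y - 1)/(y + 3)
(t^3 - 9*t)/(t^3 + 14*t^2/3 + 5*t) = 3*(t - 3)/(3*t + 5)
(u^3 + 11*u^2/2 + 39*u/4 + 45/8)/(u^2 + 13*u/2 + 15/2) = (u^2 + 4*u + 15/4)/(u + 5)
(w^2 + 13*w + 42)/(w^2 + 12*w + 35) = (w + 6)/(w + 5)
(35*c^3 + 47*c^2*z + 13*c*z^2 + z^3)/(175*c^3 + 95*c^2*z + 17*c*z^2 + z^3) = (c + z)/(5*c + z)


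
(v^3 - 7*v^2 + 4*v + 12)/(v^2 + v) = v - 8 + 12/v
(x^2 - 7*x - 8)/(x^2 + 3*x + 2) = (x - 8)/(x + 2)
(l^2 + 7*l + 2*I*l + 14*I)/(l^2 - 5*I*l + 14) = (l + 7)/(l - 7*I)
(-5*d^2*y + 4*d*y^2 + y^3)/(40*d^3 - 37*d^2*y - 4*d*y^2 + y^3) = y/(-8*d + y)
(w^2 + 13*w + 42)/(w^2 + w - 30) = (w + 7)/(w - 5)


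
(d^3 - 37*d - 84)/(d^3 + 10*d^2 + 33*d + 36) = (d - 7)/(d + 3)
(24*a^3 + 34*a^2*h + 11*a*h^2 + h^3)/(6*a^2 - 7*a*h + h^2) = (24*a^3 + 34*a^2*h + 11*a*h^2 + h^3)/(6*a^2 - 7*a*h + h^2)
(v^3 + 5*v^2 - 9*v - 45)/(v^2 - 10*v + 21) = (v^2 + 8*v + 15)/(v - 7)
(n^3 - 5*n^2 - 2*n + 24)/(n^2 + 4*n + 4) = (n^2 - 7*n + 12)/(n + 2)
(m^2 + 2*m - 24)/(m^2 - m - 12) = (m + 6)/(m + 3)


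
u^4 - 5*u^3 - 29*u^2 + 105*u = u*(u - 7)*(u - 3)*(u + 5)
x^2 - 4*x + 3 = (x - 3)*(x - 1)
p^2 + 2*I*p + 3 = (p - I)*(p + 3*I)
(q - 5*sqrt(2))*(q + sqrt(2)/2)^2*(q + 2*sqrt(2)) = q^4 - 2*sqrt(2)*q^3 - 51*q^2/2 - 43*sqrt(2)*q/2 - 10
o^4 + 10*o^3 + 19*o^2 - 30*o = o*(o - 1)*(o + 5)*(o + 6)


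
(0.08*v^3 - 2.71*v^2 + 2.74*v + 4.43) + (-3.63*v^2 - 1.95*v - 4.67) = 0.08*v^3 - 6.34*v^2 + 0.79*v - 0.24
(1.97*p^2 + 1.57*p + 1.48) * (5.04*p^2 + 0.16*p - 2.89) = 9.9288*p^4 + 8.228*p^3 + 2.0171*p^2 - 4.3005*p - 4.2772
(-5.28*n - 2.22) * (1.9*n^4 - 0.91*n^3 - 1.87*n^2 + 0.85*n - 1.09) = -10.032*n^5 + 0.5868*n^4 + 11.8938*n^3 - 0.3366*n^2 + 3.8682*n + 2.4198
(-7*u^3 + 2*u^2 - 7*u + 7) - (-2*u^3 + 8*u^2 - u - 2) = -5*u^3 - 6*u^2 - 6*u + 9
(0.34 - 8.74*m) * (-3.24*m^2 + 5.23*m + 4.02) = 28.3176*m^3 - 46.8118*m^2 - 33.3566*m + 1.3668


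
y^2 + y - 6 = (y - 2)*(y + 3)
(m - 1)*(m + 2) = m^2 + m - 2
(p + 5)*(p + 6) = p^2 + 11*p + 30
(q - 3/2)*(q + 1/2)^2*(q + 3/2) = q^4 + q^3 - 2*q^2 - 9*q/4 - 9/16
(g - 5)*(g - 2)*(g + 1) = g^3 - 6*g^2 + 3*g + 10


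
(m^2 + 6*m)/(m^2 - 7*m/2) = 2*(m + 6)/(2*m - 7)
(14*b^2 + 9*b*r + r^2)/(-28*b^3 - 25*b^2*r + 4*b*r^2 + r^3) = (2*b + r)/(-4*b^2 - 3*b*r + r^2)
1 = 1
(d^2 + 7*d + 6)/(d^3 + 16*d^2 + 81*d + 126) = (d + 1)/(d^2 + 10*d + 21)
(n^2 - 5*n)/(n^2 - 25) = n/(n + 5)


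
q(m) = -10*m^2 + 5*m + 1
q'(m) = 5 - 20*m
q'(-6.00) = 125.00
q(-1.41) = -25.93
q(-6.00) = -389.00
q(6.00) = -329.00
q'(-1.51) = 35.20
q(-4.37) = -211.82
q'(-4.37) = 92.40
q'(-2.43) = 53.60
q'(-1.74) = 39.80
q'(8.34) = -161.80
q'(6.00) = -115.00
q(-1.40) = -25.60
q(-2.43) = -70.20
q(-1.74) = -37.98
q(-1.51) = -29.35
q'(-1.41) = 33.20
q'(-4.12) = 87.40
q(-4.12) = -189.34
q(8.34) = -652.86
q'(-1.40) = 33.00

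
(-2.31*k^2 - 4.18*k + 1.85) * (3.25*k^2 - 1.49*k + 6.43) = -7.5075*k^4 - 10.1431*k^3 - 2.6126*k^2 - 29.6339*k + 11.8955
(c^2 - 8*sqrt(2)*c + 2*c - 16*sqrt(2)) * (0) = 0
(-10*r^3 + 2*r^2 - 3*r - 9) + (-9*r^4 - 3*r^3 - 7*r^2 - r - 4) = -9*r^4 - 13*r^3 - 5*r^2 - 4*r - 13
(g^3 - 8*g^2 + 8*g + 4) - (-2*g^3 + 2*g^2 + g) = 3*g^3 - 10*g^2 + 7*g + 4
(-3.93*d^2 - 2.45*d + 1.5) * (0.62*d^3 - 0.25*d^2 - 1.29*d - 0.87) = -2.4366*d^5 - 0.5365*d^4 + 6.6122*d^3 + 6.2046*d^2 + 0.1965*d - 1.305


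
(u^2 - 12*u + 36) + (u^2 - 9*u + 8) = 2*u^2 - 21*u + 44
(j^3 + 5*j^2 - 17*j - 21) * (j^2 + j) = j^5 + 6*j^4 - 12*j^3 - 38*j^2 - 21*j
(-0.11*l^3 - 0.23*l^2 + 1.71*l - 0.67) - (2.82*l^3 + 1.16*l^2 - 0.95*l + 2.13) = -2.93*l^3 - 1.39*l^2 + 2.66*l - 2.8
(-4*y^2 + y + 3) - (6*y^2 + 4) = -10*y^2 + y - 1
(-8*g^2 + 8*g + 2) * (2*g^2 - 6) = -16*g^4 + 16*g^3 + 52*g^2 - 48*g - 12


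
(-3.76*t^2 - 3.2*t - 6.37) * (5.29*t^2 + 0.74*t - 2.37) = -19.8904*t^4 - 19.7104*t^3 - 27.1541*t^2 + 2.8702*t + 15.0969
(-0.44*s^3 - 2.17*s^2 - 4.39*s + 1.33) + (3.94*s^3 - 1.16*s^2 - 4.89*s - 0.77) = 3.5*s^3 - 3.33*s^2 - 9.28*s + 0.56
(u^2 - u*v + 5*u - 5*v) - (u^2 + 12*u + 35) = -u*v - 7*u - 5*v - 35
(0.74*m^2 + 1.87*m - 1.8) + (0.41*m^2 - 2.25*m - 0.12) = 1.15*m^2 - 0.38*m - 1.92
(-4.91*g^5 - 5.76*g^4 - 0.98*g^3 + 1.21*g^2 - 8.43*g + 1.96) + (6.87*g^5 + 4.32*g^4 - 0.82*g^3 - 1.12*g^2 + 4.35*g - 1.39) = 1.96*g^5 - 1.44*g^4 - 1.8*g^3 + 0.0899999999999999*g^2 - 4.08*g + 0.57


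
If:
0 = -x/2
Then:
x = 0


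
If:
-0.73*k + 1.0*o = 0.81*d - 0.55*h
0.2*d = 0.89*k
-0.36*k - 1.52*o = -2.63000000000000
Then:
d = 32.5097222222222 - 18.7888888888889*o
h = 57.5744191919192 - 35.0931313131313*o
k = 7.30555555555556 - 4.22222222222222*o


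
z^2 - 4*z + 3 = (z - 3)*(z - 1)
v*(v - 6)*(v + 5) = v^3 - v^2 - 30*v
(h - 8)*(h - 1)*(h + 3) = h^3 - 6*h^2 - 19*h + 24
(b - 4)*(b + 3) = b^2 - b - 12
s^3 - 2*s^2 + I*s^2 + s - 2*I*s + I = (s - 1)^2*(s + I)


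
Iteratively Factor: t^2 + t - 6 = (t - 2)*(t + 3)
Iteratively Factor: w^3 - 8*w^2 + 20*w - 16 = (w - 2)*(w^2 - 6*w + 8) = (w - 2)^2*(w - 4)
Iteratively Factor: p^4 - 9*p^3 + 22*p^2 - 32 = (p - 2)*(p^3 - 7*p^2 + 8*p + 16) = (p - 4)*(p - 2)*(p^2 - 3*p - 4) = (p - 4)*(p - 2)*(p + 1)*(p - 4)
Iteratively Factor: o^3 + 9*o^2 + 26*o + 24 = (o + 4)*(o^2 + 5*o + 6) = (o + 3)*(o + 4)*(o + 2)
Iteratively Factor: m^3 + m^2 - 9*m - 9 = (m + 1)*(m^2 - 9) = (m - 3)*(m + 1)*(m + 3)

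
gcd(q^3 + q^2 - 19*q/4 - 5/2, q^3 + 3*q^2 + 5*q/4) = q^2 + 3*q + 5/4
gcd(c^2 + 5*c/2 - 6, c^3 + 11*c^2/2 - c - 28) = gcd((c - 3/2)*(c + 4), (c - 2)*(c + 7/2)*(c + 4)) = c + 4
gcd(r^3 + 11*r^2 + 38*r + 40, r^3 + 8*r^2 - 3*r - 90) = r + 5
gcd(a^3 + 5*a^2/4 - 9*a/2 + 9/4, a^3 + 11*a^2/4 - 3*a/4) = a + 3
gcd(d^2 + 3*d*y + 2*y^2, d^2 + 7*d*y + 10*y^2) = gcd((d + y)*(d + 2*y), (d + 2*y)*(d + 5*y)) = d + 2*y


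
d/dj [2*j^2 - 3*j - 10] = 4*j - 3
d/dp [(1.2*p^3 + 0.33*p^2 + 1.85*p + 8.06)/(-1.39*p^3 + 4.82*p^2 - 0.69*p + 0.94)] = (6.2427*p^4 + 3.487*p^3 + 27.8495*p^2 - 77.078*p + 7.3004)/(1.9321*p^6 - 13.3996*p^5 + 25.1506*p^4 - 9.2648*p^3 + 9.5377*p^2 - 1.2972*p + 0.8836)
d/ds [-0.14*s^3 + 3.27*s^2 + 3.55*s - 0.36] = -0.42*s^2 + 6.54*s + 3.55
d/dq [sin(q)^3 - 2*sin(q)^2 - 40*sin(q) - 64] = (3*sin(q)^2 - 4*sin(q) - 40)*cos(q)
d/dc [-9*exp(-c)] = 9*exp(-c)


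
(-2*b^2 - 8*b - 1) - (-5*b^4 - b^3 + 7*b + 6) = 5*b^4 + b^3 - 2*b^2 - 15*b - 7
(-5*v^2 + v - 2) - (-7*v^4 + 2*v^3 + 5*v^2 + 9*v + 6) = 7*v^4 - 2*v^3 - 10*v^2 - 8*v - 8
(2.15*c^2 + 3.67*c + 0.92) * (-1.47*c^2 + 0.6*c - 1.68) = -3.1605*c^4 - 4.1049*c^3 - 2.7624*c^2 - 5.6136*c - 1.5456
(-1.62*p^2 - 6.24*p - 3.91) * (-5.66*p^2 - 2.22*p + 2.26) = 9.1692*p^4 + 38.9148*p^3 + 32.3222*p^2 - 5.4222*p - 8.8366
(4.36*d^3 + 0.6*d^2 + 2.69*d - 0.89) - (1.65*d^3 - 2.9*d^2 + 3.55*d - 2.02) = 2.71*d^3 + 3.5*d^2 - 0.86*d + 1.13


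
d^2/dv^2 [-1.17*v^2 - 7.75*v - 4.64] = -2.34000000000000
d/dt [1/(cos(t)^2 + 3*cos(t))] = (2*cos(t) + 3)*sin(t)/((cos(t) + 3)^2*cos(t)^2)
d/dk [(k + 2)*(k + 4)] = 2*k + 6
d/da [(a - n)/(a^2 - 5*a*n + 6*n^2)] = (a^2 - 5*a*n + 6*n^2 - (a - n)*(2*a - 5*n))/(a^2 - 5*a*n + 6*n^2)^2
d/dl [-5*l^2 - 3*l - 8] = -10*l - 3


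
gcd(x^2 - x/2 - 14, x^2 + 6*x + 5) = 1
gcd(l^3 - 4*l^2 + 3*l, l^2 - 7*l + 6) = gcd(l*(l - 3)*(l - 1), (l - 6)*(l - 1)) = l - 1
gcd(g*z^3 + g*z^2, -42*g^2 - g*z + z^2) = 1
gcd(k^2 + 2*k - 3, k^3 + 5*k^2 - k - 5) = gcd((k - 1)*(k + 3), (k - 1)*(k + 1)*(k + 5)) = k - 1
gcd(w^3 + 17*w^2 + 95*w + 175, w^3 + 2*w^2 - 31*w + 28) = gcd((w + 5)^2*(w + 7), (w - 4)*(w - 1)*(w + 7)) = w + 7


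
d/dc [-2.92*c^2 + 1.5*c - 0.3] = 1.5 - 5.84*c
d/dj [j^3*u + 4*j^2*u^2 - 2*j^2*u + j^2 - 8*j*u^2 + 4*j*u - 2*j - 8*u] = 3*j^2*u + 8*j*u^2 - 4*j*u + 2*j - 8*u^2 + 4*u - 2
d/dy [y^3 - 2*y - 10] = 3*y^2 - 2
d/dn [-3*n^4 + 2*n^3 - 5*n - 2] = -12*n^3 + 6*n^2 - 5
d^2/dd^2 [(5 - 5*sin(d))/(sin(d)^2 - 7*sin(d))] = 5*(sin(d)^2 + 3*sin(d) + 19 - 43/sin(d) - 42/sin(d)^2 + 98/sin(d)^3)/(sin(d) - 7)^3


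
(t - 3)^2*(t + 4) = t^3 - 2*t^2 - 15*t + 36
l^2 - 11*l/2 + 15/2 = (l - 3)*(l - 5/2)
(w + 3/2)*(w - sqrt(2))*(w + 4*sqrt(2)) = w^3 + 3*w^2/2 + 3*sqrt(2)*w^2 - 8*w + 9*sqrt(2)*w/2 - 12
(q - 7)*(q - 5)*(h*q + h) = h*q^3 - 11*h*q^2 + 23*h*q + 35*h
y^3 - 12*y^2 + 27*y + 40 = (y - 8)*(y - 5)*(y + 1)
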